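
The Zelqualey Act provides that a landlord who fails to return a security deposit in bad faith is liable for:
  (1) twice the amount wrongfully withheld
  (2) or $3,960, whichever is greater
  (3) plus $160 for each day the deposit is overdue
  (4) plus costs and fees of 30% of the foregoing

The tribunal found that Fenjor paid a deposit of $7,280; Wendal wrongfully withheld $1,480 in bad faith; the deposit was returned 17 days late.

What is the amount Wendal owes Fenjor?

$8,684

Doubled: 2 × $1,480 = $2,960
Minimum $3,960: $2,960 is below the minimum → $3,960
Late-return penalty: 17 × $160 = $2,720
Damages plus late penalty: $3,960 + $2,720 = $6,680
Costs and fees: 30% of $6,680 = $2,004
Total recovery: $6,680 + $2,004 = $8,684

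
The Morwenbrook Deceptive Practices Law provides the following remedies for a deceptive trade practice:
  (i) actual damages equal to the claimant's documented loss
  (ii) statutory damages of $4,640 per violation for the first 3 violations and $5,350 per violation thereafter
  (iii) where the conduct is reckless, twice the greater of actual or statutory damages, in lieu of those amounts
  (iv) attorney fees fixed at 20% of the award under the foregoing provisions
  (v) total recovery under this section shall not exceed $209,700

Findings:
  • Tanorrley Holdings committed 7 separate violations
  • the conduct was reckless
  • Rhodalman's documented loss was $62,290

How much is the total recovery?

First 3 violations: 3 × $4,640 = $13,920
Remaining violations: (7 − 3) × $5,350 = $21,400
Statutory damages: $13,920 + $21,400 = $35,320
Greater of actual damages ($62,290) or statutory damages ($35,320): $62,290
Doubled: 2 × $62,290 = $124,580
Attorney fees: 20% of $124,580 = $24,916
Total before cap: $124,580 + $24,916 = $149,496
Cap at $209,700: $149,496 is within the cap, no reduction.

$149,496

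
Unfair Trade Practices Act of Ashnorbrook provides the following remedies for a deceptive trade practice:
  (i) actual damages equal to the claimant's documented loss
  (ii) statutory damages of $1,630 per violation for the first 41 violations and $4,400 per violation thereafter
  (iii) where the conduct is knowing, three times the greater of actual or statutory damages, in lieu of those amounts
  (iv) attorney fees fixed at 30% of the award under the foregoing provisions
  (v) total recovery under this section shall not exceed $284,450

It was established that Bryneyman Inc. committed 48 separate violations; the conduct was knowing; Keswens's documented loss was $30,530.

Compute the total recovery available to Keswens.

First 41 violations: 41 × $1,630 = $66,830
Remaining violations: (48 − 41) × $4,400 = $30,800
Statutory damages: $66,830 + $30,800 = $97,630
Greater of actual damages ($30,530) or statutory damages ($97,630): $97,630
Trebled: 3 × $97,630 = $292,890
Attorney fees: 30% of $292,890 = $87,867
Total before cap: $292,890 + $87,867 = $380,757
Cap at $284,450: $380,757 exceeds the cap → $284,450

$284,450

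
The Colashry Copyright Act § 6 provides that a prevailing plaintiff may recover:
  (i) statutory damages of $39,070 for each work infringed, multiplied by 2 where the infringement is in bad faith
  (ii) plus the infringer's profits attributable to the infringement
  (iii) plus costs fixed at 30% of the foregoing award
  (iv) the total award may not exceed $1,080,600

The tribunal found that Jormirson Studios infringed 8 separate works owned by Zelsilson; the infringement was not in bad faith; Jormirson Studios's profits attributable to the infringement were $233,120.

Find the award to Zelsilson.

$709,384

Statutory damages: 8 × $39,070 = $312,560
Infringement not in bad faith: no ×2 enhancement.
Combined award: $312,560 + $233,120 = $545,680
Costs: 30% of $545,680 = $163,704
Award plus costs: $545,680 + $163,704 = $709,384
Cap at $1,080,600: $709,384 is within the cap, no reduction.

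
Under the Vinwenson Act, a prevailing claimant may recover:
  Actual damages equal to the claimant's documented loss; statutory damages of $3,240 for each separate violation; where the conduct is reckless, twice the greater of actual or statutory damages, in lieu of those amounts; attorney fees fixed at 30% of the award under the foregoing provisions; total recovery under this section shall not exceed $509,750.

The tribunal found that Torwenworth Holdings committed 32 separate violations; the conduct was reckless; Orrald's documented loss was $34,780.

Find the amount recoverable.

$269,568

Statutory damages: 32 × $3,240 = $103,680
Greater of actual damages ($34,780) or statutory damages ($103,680): $103,680
Doubled: 2 × $103,680 = $207,360
Attorney fees: 30% of $207,360 = $62,208
Total before cap: $207,360 + $62,208 = $269,568
Cap at $509,750: $269,568 is within the cap, no reduction.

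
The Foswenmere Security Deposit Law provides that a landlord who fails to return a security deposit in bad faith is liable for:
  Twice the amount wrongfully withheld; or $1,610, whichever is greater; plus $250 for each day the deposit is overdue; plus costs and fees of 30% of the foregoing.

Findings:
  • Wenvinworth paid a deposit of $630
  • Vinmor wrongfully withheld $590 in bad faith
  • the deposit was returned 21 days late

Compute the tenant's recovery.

Recovery: $8,918

Doubled: 2 × $590 = $1,180
Minimum $1,610: $1,180 is below the minimum → $1,610
Late-return penalty: 21 × $250 = $5,250
Damages plus late penalty: $1,610 + $5,250 = $6,860
Costs and fees: 30% of $6,860 = $2,058
Total recovery: $6,860 + $2,058 = $8,918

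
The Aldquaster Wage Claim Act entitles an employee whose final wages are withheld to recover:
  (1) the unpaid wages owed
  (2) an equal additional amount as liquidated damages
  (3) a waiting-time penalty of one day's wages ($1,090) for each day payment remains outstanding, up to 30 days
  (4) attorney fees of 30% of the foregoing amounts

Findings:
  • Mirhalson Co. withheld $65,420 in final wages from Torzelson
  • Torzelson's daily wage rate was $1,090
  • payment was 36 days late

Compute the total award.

$212,602

Liquidated damages (equal amount): $65,420
Penalty days: min(36, 30) = 30
Waiting-time penalty: 30 × $1,090 = $32,700
Subtotal: $65,420 + $65,420 + $32,700 = $163,540
Attorney fees: 30% of $163,540 = $49,062
Total award: $163,540 + $49,062 = $212,602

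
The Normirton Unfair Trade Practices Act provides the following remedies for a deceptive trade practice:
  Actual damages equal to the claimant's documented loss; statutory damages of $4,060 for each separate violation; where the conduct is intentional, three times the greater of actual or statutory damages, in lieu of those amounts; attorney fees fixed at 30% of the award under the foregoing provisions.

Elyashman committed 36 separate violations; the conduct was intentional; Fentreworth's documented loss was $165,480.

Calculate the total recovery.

$645,372

Statutory damages: 36 × $4,060 = $146,160
Greater of actual damages ($165,480) or statutory damages ($146,160): $165,480
Trebled: 3 × $165,480 = $496,440
Attorney fees: 30% of $496,440 = $148,932
Total recovery: $496,440 + $148,932 = $645,372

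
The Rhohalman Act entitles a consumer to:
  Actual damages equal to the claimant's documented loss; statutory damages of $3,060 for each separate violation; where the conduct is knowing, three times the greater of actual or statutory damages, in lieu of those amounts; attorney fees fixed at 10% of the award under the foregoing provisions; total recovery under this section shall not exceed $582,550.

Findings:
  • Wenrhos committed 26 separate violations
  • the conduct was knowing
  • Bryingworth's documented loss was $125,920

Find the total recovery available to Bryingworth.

Statutory damages: 26 × $3,060 = $79,560
Greater of actual damages ($125,920) or statutory damages ($79,560): $125,920
Trebled: 3 × $125,920 = $377,760
Attorney fees: 10% of $377,760 = $37,776
Total before cap: $377,760 + $37,776 = $415,536
Cap at $582,550: $415,536 is within the cap, no reduction.

$415,536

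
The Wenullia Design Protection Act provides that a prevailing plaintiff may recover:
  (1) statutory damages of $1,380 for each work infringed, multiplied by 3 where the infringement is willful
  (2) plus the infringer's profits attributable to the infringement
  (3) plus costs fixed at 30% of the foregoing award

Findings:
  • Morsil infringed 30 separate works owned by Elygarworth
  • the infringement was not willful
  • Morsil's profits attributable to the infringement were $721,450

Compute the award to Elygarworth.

Statutory damages: 30 × $1,380 = $41,400
Infringement not willful: no ×3 enhancement.
Combined award: $41,400 + $721,450 = $762,850
Costs: 30% of $762,850 = $228,855
Award plus costs: $762,850 + $228,855 = $991,705

$991,705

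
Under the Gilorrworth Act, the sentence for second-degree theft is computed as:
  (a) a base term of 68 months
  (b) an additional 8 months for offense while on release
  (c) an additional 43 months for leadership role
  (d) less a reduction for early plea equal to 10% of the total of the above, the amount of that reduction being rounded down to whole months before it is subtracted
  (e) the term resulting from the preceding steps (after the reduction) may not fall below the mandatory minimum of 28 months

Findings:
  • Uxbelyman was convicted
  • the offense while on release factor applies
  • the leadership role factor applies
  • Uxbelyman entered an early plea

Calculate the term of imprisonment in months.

108 months

Offense while on release enhancement: +8 months
Leadership role enhancement: +43 months
Adjusted term: 68 months + 8 months + 43 months = 119 months
Early plea reduction: 10% of 119 months = 11 months (rounded down)
After reduction: 119 − 11 = 108 months
Minimum 28 months: 108 months meets the minimum, no increase.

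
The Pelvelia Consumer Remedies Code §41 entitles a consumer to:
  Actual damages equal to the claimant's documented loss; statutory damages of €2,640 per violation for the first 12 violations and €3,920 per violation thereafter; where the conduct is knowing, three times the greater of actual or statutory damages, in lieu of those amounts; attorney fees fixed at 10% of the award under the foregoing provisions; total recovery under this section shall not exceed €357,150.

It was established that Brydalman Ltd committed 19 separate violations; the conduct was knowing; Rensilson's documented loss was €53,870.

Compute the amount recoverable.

First 12 violations: 12 × €2,640 = €31,680
Remaining violations: (19 − 12) × €3,920 = €27,440
Statutory damages: €31,680 + €27,440 = €59,120
Greater of actual damages (€53,870) or statutory damages (€59,120): €59,120
Trebled: 3 × €59,120 = €177,360
Attorney fees: 10% of €177,360 = €17,736
Total before cap: €177,360 + €17,736 = €195,096
Cap at €357,150: €195,096 is within the cap, no reduction.

€195,096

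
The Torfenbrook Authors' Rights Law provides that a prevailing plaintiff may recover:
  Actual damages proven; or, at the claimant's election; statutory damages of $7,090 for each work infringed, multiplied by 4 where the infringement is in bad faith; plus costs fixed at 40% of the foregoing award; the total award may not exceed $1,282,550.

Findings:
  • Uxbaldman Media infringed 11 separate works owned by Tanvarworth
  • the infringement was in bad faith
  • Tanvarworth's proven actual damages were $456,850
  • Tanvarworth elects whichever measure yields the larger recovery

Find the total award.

$639,590

Statutory damages: 11 × $7,090 = $77,990
Multiplied by 4: 4 × $77,990 = $311,960
Greater of actual damages ($456,850) or enhanced statutory damages ($311,960): $456,850
Costs: 40% of $456,850 = $182,740
Award plus costs: $456,850 + $182,740 = $639,590
Cap at $1,282,550: $639,590 is within the cap, no reduction.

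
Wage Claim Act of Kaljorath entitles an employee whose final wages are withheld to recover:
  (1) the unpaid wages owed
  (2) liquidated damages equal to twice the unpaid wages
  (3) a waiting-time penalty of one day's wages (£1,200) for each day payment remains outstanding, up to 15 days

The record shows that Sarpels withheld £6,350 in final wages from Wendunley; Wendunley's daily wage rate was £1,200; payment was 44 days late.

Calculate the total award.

Total award: £37,050

Doubled: 2 × £6,350 = £12,700
Penalty days: min(44, 15) = 15
Waiting-time penalty: 15 × £1,200 = £18,000
Total award: £6,350 + £12,700 + £18,000 = £37,050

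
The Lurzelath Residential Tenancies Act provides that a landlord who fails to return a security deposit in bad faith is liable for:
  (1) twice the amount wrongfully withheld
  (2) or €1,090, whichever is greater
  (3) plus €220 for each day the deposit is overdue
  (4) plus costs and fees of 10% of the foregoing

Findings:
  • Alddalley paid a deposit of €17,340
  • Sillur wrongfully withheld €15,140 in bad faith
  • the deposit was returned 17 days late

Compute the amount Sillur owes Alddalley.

Doubled: 2 × €15,140 = €30,280
Minimum €1,090: €30,280 meets the minimum, no increase.
Late-return penalty: 17 × €220 = €3,740
Damages plus late penalty: €30,280 + €3,740 = €34,020
Costs and fees: 10% of €34,020 = €3,402
Total recovery: €34,020 + €3,402 = €37,422

€37,422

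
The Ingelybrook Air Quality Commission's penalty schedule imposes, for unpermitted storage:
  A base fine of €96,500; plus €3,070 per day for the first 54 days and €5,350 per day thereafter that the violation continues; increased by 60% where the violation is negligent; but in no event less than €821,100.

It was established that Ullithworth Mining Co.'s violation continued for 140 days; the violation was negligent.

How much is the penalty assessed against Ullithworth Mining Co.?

First 54 days: 54 × €3,070 = €165,780
Remaining days: (140 − 54) × €5,350 = €460,100
Per-day component: €165,780 + €460,100 = €625,880
Base plus per-day: €96,500 + €625,880 = €722,380
Enhancement: 60% of €722,380 = €433,428
Enhanced fine: €722,380 + €433,428 = €1,155,808
Minimum €821,100: €1,155,808 meets the minimum, no increase.

Civil penalty: €1,155,808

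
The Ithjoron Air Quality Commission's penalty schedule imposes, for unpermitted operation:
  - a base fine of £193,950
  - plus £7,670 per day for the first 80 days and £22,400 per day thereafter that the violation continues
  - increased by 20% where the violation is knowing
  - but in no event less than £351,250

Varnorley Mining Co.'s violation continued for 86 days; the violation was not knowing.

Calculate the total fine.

First 80 days: 80 × £7,670 = £613,600
Remaining days: (86 − 80) × £22,400 = £134,400
Per-day component: £613,600 + £134,400 = £748,000
Base plus per-day: £193,950 + £748,000 = £941,950
The violation was not knowing: no 20% increase.
Minimum £351,250: £941,950 meets the minimum, no increase.

Civil penalty: £941,950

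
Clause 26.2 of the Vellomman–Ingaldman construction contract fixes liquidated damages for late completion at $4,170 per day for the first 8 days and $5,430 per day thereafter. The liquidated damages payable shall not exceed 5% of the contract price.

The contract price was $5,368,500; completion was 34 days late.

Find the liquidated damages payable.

First 8 days: 8 × $4,170 = $33,360
Remaining days: (34 − 8) × $5,430 = $141,180
Accrued per-day damages: $33,360 + $141,180 = $174,540
Cap: 5% of $5,368,500 = $268,425
Cap at $268,425: $174,540 is within the cap, no reduction.

$174,540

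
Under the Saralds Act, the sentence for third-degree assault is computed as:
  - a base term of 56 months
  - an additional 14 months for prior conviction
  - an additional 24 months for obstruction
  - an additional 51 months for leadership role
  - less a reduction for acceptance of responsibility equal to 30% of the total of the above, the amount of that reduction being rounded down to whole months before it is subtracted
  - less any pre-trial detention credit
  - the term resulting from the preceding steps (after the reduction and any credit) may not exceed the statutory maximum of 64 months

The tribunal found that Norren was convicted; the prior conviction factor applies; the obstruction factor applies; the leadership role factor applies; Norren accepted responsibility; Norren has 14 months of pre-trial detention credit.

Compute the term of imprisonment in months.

Prior conviction enhancement: +14 months
Obstruction enhancement: +24 months
Leadership role enhancement: +51 months
Adjusted term: 56 months + 14 months + 24 months + 51 months = 145 months
Acceptance of responsibility reduction: 30% of 145 months = 43 months (rounded down)
After reduction: 145 − 43 = 102 months
Less pre-trial detention credit: 102 months − 14 months = 88 months
Cap at 64 months: 88 months exceeds the cap → 64 months

64 months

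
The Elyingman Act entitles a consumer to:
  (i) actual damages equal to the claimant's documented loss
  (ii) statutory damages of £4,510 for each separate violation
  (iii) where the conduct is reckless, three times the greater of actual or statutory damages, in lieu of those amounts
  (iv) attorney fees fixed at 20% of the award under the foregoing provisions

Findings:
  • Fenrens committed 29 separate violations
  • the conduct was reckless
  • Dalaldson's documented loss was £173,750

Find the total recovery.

Statutory damages: 29 × £4,510 = £130,790
Greater of actual damages (£173,750) or statutory damages (£130,790): £173,750
Trebled: 3 × £173,750 = £521,250
Attorney fees: 20% of £521,250 = £104,250
Total recovery: £521,250 + £104,250 = £625,500

£625,500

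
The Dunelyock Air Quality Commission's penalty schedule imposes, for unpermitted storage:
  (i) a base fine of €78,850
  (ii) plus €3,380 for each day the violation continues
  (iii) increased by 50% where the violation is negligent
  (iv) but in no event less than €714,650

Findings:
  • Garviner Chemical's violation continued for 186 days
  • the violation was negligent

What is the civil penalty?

€1,061,295

Per-day component: 186 × €3,380 = €628,680
Base plus per-day: €78,850 + €628,680 = €707,530
Enhancement: 50% of €707,530 = €353,765
Enhanced fine: €707,530 + €353,765 = €1,061,295
Minimum €714,650: €1,061,295 meets the minimum, no increase.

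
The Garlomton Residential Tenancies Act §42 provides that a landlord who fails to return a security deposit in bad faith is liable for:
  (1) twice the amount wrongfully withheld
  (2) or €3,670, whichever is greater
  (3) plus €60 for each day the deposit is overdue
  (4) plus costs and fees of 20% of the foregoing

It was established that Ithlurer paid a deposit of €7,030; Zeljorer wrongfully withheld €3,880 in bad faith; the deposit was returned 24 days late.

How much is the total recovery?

€11,040

Doubled: 2 × €3,880 = €7,760
Minimum €3,670: €7,760 meets the minimum, no increase.
Late-return penalty: 24 × €60 = €1,440
Damages plus late penalty: €7,760 + €1,440 = €9,200
Costs and fees: 20% of €9,200 = €1,840
Total recovery: €9,200 + €1,840 = €11,040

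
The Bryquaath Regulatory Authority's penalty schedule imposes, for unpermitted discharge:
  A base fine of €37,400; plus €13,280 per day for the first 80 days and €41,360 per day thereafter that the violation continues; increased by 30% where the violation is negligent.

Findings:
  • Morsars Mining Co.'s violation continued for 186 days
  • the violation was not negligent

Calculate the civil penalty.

First 80 days: 80 × €13,280 = €1,062,400
Remaining days: (186 − 80) × €41,360 = €4,384,160
Per-day component: €1,062,400 + €4,384,160 = €5,446,560
Base plus per-day: €37,400 + €5,446,560 = €5,483,960
The violation was not negligent: no 30% increase.

€5,483,960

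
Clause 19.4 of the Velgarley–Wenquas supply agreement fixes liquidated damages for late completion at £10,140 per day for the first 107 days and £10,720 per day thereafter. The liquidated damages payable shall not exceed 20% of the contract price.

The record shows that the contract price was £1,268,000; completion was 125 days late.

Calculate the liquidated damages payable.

First 107 days: 107 × £10,140 = £1,084,980
Remaining days: (125 − 107) × £10,720 = £192,960
Accrued per-day damages: £1,084,980 + £192,960 = £1,277,940
Cap: 20% of £1,268,000 = £253,600
Cap at £253,600: £1,277,940 exceeds the cap → £253,600

£253,600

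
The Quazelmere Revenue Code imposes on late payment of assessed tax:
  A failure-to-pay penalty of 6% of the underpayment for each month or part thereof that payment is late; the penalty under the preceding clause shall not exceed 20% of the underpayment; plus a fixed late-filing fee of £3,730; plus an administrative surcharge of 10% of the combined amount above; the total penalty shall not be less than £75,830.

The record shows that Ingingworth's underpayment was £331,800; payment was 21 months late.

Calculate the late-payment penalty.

£77,099

Accrued rate: 6% × 21 = 126%, capped at 20% → 20%
Failure-to-pay penalty: 20% of £331,800 = £66,360
Penalty before surcharge: £66,360 + £3,730 = £70,090
Administrative surcharge: 10% of £70,090 = £7,009
Total penalty: £70,090 + £7,009 = £77,099
Minimum £75,830: £77,099 meets the minimum, no increase.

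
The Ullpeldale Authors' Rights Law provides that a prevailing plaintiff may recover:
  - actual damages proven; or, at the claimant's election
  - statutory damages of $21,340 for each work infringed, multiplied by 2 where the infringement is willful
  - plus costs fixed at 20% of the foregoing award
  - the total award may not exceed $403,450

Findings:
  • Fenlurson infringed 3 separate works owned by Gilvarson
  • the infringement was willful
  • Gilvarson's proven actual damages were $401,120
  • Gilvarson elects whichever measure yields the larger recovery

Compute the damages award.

$403,450

Statutory damages: 3 × $21,340 = $64,020
Doubled: 2 × $64,020 = $128,040
Greater of actual damages ($401,120) or enhanced statutory damages ($128,040): $401,120
Costs: 20% of $401,120 = $80,224
Award plus costs: $401,120 + $80,224 = $481,344
Cap at $403,450: $481,344 exceeds the cap → $403,450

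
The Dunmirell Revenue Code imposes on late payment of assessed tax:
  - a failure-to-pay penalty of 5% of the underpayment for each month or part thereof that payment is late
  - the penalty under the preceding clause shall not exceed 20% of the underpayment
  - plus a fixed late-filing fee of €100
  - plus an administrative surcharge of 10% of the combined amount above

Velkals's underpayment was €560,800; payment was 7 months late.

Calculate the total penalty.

Accrued rate: 5% × 7 = 35%, capped at 20% → 20%
Failure-to-pay penalty: 20% of €560,800 = €112,160
Penalty before surcharge: €112,160 + €100 = €112,260
Administrative surcharge: 10% of €112,260 = €11,226
Total penalty: €112,260 + €11,226 = €123,486

€123,486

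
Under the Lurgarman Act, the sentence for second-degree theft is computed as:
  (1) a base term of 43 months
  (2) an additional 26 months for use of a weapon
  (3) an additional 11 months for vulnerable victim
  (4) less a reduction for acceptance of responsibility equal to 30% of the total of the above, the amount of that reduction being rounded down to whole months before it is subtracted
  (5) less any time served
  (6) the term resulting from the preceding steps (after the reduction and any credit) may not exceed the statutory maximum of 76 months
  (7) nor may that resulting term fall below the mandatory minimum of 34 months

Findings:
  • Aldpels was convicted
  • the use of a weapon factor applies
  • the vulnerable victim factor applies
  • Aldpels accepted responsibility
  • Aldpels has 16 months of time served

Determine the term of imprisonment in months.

40 months

Use of a weapon enhancement: +26 months
Vulnerable victim enhancement: +11 months
Adjusted term: 43 months + 26 months + 11 months = 80 months
Acceptance of responsibility reduction: 30% of 80 months = 24 months (rounded down)
After reduction: 80 − 24 = 56 months
Less time served: 56 months − 16 months = 40 months
Cap at 76 months: 40 months is within the cap, no reduction.
Minimum 34 months: 40 months meets the minimum, no increase.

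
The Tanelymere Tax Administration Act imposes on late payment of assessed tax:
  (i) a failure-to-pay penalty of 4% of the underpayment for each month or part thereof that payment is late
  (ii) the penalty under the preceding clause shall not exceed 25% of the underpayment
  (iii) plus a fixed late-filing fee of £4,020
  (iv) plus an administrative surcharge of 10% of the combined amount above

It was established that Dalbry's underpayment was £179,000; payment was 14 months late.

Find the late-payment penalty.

Accrued rate: 4% × 14 = 56%, capped at 25% → 25%
Failure-to-pay penalty: 25% of £179,000 = £44,750
Penalty before surcharge: £44,750 + £4,020 = £48,770
Administrative surcharge: 10% of £48,770 = £4,877
Total penalty: £48,770 + £4,877 = £53,647

£53,647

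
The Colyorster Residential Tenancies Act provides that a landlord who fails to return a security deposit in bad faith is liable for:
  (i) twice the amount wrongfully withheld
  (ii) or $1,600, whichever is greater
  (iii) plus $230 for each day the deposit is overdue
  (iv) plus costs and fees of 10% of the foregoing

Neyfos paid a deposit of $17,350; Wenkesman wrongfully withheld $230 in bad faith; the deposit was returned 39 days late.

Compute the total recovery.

Doubled: 2 × $230 = $460
Minimum $1,600: $460 is below the minimum → $1,600
Late-return penalty: 39 × $230 = $8,970
Damages plus late penalty: $1,600 + $8,970 = $10,570
Costs and fees: 10% of $10,570 = $1,057
Total recovery: $10,570 + $1,057 = $11,627

$11,627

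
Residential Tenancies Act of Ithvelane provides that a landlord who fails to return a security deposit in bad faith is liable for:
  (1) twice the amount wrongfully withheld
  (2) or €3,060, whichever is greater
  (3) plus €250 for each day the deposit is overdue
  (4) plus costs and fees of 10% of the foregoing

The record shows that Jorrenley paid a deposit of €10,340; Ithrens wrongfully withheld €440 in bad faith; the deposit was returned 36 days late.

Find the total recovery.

Doubled: 2 × €440 = €880
Minimum €3,060: €880 is below the minimum → €3,060
Late-return penalty: 36 × €250 = €9,000
Damages plus late penalty: €3,060 + €9,000 = €12,060
Costs and fees: 10% of €12,060 = €1,206
Total recovery: €12,060 + €1,206 = €13,266

€13,266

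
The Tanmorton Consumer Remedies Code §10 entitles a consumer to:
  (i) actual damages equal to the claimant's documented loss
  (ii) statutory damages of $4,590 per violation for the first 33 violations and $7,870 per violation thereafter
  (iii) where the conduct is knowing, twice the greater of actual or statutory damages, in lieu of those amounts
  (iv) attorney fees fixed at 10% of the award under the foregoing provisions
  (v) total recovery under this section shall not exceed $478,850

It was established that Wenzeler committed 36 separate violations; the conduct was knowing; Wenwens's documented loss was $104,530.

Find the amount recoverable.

First 33 violations: 33 × $4,590 = $151,470
Remaining violations: (36 − 33) × $7,870 = $23,610
Statutory damages: $151,470 + $23,610 = $175,080
Greater of actual damages ($104,530) or statutory damages ($175,080): $175,080
Doubled: 2 × $175,080 = $350,160
Attorney fees: 10% of $350,160 = $35,016
Total before cap: $350,160 + $35,016 = $385,176
Cap at $478,850: $385,176 is within the cap, no reduction.

Total recovery: $385,176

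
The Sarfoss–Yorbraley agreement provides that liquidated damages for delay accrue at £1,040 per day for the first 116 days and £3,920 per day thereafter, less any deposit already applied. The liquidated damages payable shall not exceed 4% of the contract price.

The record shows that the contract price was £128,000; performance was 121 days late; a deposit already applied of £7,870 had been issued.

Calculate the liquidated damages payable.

First 116 days: 116 × £1,040 = £120,640
Remaining days: (121 − 116) × £3,920 = £19,600
Accrued per-day damages: £120,640 + £19,600 = £140,240
Less deposit already applied: £140,240 − £7,870 = £132,370
Cap: 4% of £128,000 = £5,120
Cap at £5,120: £132,370 exceeds the cap → £5,120

£5,120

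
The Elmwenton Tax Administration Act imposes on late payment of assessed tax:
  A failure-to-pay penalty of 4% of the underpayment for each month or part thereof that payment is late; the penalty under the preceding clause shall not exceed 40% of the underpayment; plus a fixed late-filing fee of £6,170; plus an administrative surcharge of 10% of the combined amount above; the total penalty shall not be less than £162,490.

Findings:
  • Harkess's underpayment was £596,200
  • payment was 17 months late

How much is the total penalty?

Penalty: £269,115

Accrued rate: 4% × 17 = 68%, capped at 40% → 40%
Failure-to-pay penalty: 40% of £596,200 = £238,480
Penalty before surcharge: £238,480 + £6,170 = £244,650
Administrative surcharge: 10% of £244,650 = £24,465
Total penalty: £244,650 + £24,465 = £269,115
Minimum £162,490: £269,115 meets the minimum, no increase.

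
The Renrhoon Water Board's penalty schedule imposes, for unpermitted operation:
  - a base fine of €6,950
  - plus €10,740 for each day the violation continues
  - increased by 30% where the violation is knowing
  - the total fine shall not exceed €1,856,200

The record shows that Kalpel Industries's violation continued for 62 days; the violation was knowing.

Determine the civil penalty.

Civil penalty: €874,679

Per-day component: 62 × €10,740 = €665,880
Base plus per-day: €6,950 + €665,880 = €672,830
Enhancement: 30% of €672,830 = €201,849
Enhanced fine: €672,830 + €201,849 = €874,679
Cap at €1,856,200: €874,679 is within the cap, no reduction.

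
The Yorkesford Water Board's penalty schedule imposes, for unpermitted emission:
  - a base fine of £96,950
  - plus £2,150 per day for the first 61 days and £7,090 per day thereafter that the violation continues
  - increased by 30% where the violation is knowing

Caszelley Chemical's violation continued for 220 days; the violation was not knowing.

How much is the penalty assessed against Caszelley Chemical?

First 61 days: 61 × £2,150 = £131,150
Remaining days: (220 − 61) × £7,090 = £1,127,310
Per-day component: £131,150 + £1,127,310 = £1,258,460
Base plus per-day: £96,950 + £1,258,460 = £1,355,410
The violation was not knowing: no 30% increase.

£1,355,410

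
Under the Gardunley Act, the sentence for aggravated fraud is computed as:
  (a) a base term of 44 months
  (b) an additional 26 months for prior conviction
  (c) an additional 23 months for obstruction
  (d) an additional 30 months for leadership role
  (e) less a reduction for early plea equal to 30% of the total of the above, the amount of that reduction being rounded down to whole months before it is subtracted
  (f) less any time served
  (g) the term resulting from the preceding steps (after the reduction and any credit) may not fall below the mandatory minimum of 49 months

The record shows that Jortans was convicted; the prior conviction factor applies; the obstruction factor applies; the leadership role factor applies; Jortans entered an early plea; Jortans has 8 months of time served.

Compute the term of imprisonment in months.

Sentence: 79 months

Prior conviction enhancement: +26 months
Obstruction enhancement: +23 months
Leadership role enhancement: +30 months
Adjusted term: 44 months + 26 months + 23 months + 30 months = 123 months
Early plea reduction: 30% of 123 months = 36 months (rounded down)
After reduction: 123 − 36 = 87 months
Less time served: 87 months − 8 months = 79 months
Minimum 49 months: 79 months meets the minimum, no increase.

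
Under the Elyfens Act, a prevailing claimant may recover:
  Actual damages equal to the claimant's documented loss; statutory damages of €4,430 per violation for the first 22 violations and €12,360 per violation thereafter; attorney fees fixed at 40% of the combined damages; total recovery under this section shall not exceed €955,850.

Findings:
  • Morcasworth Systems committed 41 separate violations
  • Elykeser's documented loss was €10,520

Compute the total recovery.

€479,948

First 22 violations: 22 × €4,430 = €97,460
Remaining violations: (41 − 22) × €12,360 = €234,840
Statutory damages: €97,460 + €234,840 = €332,300
Combined damages: €10,520 + €332,300 = €342,820
Attorney fees: 40% of €342,820 = €137,128
Total before cap: €342,820 + €137,128 = €479,948
Cap at €955,850: €479,948 is within the cap, no reduction.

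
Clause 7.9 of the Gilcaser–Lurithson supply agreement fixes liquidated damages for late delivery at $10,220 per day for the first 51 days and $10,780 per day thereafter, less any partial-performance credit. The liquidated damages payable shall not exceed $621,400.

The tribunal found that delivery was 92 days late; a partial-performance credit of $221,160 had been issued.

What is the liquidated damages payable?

$621,400

First 51 days: 51 × $10,220 = $521,220
Remaining days: (92 − 51) × $10,780 = $441,980
Accrued per-day damages: $521,220 + $441,980 = $963,200
Less partial-performance credit: $963,200 − $221,160 = $742,040
Cap at $621,400: $742,040 exceeds the cap → $621,400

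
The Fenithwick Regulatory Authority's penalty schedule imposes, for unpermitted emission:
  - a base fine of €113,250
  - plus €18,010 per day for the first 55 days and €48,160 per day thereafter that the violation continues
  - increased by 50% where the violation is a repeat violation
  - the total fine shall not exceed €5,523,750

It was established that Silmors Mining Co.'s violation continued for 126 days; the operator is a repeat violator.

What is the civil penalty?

First 55 days: 55 × €18,010 = €990,550
Remaining days: (126 − 55) × €48,160 = €3,419,360
Per-day component: €990,550 + €3,419,360 = €4,409,910
Base plus per-day: €113,250 + €4,409,910 = €4,523,160
Enhancement: 50% of €4,523,160 = €2,261,580
Enhanced fine: €4,523,160 + €2,261,580 = €6,784,740
Cap at €5,523,750: €6,784,740 exceeds the cap → €5,523,750

€5,523,750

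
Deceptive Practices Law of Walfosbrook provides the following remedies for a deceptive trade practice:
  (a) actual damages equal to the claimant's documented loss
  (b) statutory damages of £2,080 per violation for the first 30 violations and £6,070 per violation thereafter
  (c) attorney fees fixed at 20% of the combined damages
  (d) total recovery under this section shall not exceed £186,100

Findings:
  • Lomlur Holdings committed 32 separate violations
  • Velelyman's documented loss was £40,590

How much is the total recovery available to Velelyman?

First 30 violations: 30 × £2,080 = £62,400
Remaining violations: (32 − 30) × £6,070 = £12,140
Statutory damages: £62,400 + £12,140 = £74,540
Combined damages: £40,590 + £74,540 = £115,130
Attorney fees: 20% of £115,130 = £23,026
Total before cap: £115,130 + £23,026 = £138,156
Cap at £186,100: £138,156 is within the cap, no reduction.

Total recovery: £138,156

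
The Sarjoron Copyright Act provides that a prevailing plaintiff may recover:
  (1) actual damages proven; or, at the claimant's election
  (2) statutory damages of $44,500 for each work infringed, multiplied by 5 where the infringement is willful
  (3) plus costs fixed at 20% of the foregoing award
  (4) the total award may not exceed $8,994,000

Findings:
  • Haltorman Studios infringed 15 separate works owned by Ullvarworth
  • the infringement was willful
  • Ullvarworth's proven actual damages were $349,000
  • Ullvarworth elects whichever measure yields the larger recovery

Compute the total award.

$4,005,000

Statutory damages: 15 × $44,500 = $667,500
Multiplied by 5: 5 × $667,500 = $3,337,500
Greater of actual damages ($349,000) or enhanced statutory damages ($3,337,500): $3,337,500
Costs: 20% of $3,337,500 = $667,500
Award plus costs: $3,337,500 + $667,500 = $4,005,000
Cap at $8,994,000: $4,005,000 is within the cap, no reduction.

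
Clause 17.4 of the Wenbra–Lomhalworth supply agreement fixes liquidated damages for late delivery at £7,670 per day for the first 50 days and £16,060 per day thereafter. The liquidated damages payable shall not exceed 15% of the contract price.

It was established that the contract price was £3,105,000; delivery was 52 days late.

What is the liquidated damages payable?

£415,620

First 50 days: 50 × £7,670 = £383,500
Remaining days: (52 − 50) × £16,060 = £32,120
Accrued per-day damages: £383,500 + £32,120 = £415,620
Cap: 15% of £3,105,000 = £465,750
Cap at £465,750: £415,620 is within the cap, no reduction.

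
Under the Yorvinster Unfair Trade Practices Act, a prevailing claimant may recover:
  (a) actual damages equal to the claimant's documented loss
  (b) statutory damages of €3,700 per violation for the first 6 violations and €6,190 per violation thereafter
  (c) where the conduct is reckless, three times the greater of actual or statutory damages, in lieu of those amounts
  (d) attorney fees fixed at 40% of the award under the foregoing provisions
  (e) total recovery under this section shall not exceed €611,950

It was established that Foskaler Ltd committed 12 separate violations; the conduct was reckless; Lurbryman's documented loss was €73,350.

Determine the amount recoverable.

First 6 violations: 6 × €3,700 = €22,200
Remaining violations: (12 − 6) × €6,190 = €37,140
Statutory damages: €22,200 + €37,140 = €59,340
Greater of actual damages (€73,350) or statutory damages (€59,340): €73,350
Trebled: 3 × €73,350 = €220,050
Attorney fees: 40% of €220,050 = €88,020
Total before cap: €220,050 + €88,020 = €308,070
Cap at €611,950: €308,070 is within the cap, no reduction.

€308,070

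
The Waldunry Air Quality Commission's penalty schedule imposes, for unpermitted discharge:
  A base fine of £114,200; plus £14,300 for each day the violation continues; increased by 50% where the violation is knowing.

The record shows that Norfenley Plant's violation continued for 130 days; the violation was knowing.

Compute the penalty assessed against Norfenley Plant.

£2,959,800

Per-day component: 130 × £14,300 = £1,859,000
Base plus per-day: £114,200 + £1,859,000 = £1,973,200
Enhancement: 50% of £1,973,200 = £986,600
Enhanced fine: £1,973,200 + £986,600 = £2,959,800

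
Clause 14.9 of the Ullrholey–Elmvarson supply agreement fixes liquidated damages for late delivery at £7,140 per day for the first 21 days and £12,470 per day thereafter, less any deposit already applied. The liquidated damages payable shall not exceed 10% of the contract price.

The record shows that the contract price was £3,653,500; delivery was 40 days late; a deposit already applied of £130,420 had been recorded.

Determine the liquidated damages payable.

First 21 days: 21 × £7,140 = £149,940
Remaining days: (40 − 21) × £12,470 = £236,930
Accrued per-day damages: £149,940 + £236,930 = £386,870
Less deposit already applied: £386,870 − £130,420 = £256,450
Cap: 10% of £3,653,500 = £365,350
Cap at £365,350: £256,450 is within the cap, no reduction.

Liquidated damages: £256,450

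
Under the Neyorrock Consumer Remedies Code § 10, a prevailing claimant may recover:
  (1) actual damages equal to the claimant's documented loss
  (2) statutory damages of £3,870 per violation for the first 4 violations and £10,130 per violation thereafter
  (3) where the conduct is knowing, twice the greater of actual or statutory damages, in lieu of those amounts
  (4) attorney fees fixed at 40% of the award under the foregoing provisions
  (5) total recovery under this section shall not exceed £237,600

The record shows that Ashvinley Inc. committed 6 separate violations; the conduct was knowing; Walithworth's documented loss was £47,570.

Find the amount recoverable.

£133,196

First 4 violations: 4 × £3,870 = £15,480
Remaining violations: (6 − 4) × £10,130 = £20,260
Statutory damages: £15,480 + £20,260 = £35,740
Greater of actual damages (£47,570) or statutory damages (£35,740): £47,570
Doubled: 2 × £47,570 = £95,140
Attorney fees: 40% of £95,140 = £38,056
Total before cap: £95,140 + £38,056 = £133,196
Cap at £237,600: £133,196 is within the cap, no reduction.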